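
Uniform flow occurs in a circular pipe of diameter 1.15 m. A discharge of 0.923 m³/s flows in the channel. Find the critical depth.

At critical depth, Q² T / (g A³) = 1, i.e. A³/T = Q²/g = 0.923²/9.81 = 0.08684.
At y = 0.581 m: A³/T = 0.1267 — high.
At y = 0.439 m: A³/T = 0.04331 — low.
At y = 0.526 m: A³/T = 0.08666 — close enough.

y_c = 0.526 m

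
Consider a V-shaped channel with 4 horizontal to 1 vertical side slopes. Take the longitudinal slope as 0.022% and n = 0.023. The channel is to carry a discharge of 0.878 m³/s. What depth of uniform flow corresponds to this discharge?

y_n = 0.8 m

Manning's equation rearranged: A R^(2/3) = nQ / (1·√S) = 0.023 × 0.878 / (√0.00022) = 1.361.
Trying y = 0.644 m: A R^(2/3) = 0.7638 — low.
Trying y = 0.8 m: A R^(2/3) = 1.362 — ≈ 1.361.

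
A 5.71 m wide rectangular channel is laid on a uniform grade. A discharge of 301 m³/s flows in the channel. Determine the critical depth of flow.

y_c = 6.57 m

For a rectangular channel, critical depth y_c = (q²/g)^(1/3) where q = Q/b = 301/5.71 = 52.71 m²/s.
So y_c = (52.71²/9.81)^(1/3) = 6.57 m.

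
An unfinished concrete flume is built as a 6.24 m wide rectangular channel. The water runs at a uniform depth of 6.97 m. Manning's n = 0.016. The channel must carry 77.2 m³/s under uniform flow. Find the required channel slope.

S = 0.00029

Flow area A = b·y = 6.24 × 6.97 = 43.49 m². Wetted perimeter P = b + 2y = 6.24 + 2×6.97 = 20.18 m.
Hydraulic radius R = A/P = 43.49/20.18 = 2.155 m.
From Manning's equation, S = [nQ / (1 A R^(2/3))]² = [0.016 × 77.2 / (1 × 43.49 × 2.155^(2/3))]² = 0.00029.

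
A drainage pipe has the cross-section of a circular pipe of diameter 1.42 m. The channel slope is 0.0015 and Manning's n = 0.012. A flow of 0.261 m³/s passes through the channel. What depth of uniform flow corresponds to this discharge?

Manning's equation rearranged: A R^(2/3) = nQ / (1·√S) = 0.012 × 0.261 / (√0.0015) = 0.08087.
Trying y = 0.341 m: A R^(2/3) = 0.1004 — over.
Trying y = 0.269 m: A R^(2/3) = 0.06228 — short.
Trying y = 0.306 m: A R^(2/3) = 0.08084 — close enough.

y_n = 0.306 m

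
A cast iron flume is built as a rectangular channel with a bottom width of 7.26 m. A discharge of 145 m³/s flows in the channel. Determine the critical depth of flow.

For a rectangular channel, critical depth y_c = (q²/g)^(1/3) where q = Q/b = 145/7.26 = 19.97 m²/s.
So y_c = (19.97²/9.81)^(1/3) = 3.44 m.

y_c = 3.44 m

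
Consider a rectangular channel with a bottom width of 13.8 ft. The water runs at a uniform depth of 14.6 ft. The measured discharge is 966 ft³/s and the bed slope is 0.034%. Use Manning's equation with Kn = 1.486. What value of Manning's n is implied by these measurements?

Flow area A = b·y = 13.8 × 14.6 = 201.5 ft². Wetted perimeter P = b + 2y = 13.8 + 2×14.6 = 43 ft.
Hydraulic radius R = A/P = 201.5/43 = 4.686 ft.
Rearranging Manning's equation: n = (1.486/Q) A R^(2/3) S^(1/2) = (1.486/966) × 201.5 × 4.686^(2/3) × √0.00034 = 0.016.

n = 0.016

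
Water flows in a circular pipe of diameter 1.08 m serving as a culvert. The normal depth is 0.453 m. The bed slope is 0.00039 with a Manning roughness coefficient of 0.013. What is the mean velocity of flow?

V = 0.586 m/s

For a circular section of diameter D = 1.08 m at depth y = 0.453 m, the central angle is θ = 2 arccos(1 − 2y/D) = 2.818 rad. Then A = (D²/8)(θ − sin θ) = 0.3645 m² and P = Dθ/2 = 1.522 m.
Hydraulic radius R = A/P = 0.3645/1.522 = 0.2395 m.
From Manning's equation, V = (1/n) R^(2/3) S^(1/2) = (1/0.013) × 0.2395^(2/3) × 0.00039^(1/2) = 0.586 m/s.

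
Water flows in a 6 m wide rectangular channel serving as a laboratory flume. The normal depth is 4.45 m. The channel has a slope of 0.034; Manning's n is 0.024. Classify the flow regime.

supercritical

Flow area A = b·y = 6 × 4.45 = 26.7 m². Wetted perimeter P = b + 2y = 6 + 2×4.45 = 14.9 m.
Hydraulic radius R = A/P = 26.7/14.9 = 1.792 m.
V = (1/n) R^(2/3) √S = (1/0.024) × 1.792^(2/3) × √0.034 = 11.33 m/s. Hydraulic depth D_h = A/T = 26.7/6 = 4.45 m.
Froude number Fr = V/√(g·D_h) = 11.33/√(9.81×4.45) = 1.72, which is greater than 1, so the flow is supercritical.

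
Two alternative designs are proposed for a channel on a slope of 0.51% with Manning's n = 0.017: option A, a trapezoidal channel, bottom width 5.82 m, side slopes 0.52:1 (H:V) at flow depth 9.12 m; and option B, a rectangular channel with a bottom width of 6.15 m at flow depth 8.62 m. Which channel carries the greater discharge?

Channel A: With bottom width b = 5.82 m and side slope z = 0.52: A = (b + zy)y = (5.82 + 0.52×9.12)×9.12 = 96.33 m²; P = b + 2y√(1+z²) = 5.82 + 2×9.12×1.127 = 26.38 m. Hydraulic radius R = A/P = 96.33/26.38 = 3.652 m. Q_A = (1/0.017)·96.33·3.652^(2/3)·√0.0051 = 959.6 m³/s.
Channel B: Flow area A = b·y = 6.15 × 8.62 = 53.01 m². Wetted perimeter P = b + 2y = 6.15 + 2×8.62 = 23.39 m. Hydraulic radius R = A/P = 53.01/23.39 = 2.266 m. Q_B = (1/0.017)·53.01·2.266^(2/3)·√0.0051 = 384.3 m³/s.
Q_A = 959.6 m³/s vs Q_B = 384.3 m³/s, so channel A carries more.

channel A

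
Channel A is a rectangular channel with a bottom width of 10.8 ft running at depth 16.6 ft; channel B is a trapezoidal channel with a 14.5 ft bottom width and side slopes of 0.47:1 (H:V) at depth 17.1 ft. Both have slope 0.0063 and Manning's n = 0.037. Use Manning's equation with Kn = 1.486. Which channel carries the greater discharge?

channel B

Channel A: Flow area A = b·y = 10.8 × 16.6 = 179.3 ft². Wetted perimeter P = b + 2y = 10.8 + 2×16.6 = 44 ft. Hydraulic radius R = A/P = 179.3/44 = 4.075 ft. Q_A = (1.486/0.037)·179.3·4.075^(2/3)·√0.0063 = 1458 ft³/s.
Channel B: With bottom width b = 14.5 ft and side slope z = 0.47: A = (b + zy)y = (14.5 + 0.47×17.1)×17.1 = 385.4 ft²; P = b + 2y√(1+z²) = 14.5 + 2×17.1×1.105 = 52.29 ft. Hydraulic radius R = A/P = 385.4/52.29 = 7.37 ft. Q_B = (1.486/0.037)·385.4·7.37^(2/3)·√0.0063 = 4653 ft³/s.
Q_A = 1458 ft³/s vs Q_B = 4653 ft³/s, so channel B carries more.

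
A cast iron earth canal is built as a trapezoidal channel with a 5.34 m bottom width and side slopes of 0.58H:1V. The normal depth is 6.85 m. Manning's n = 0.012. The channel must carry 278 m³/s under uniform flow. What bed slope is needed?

With bottom width b = 5.34 m and side slope z = 0.58: A = (b + zy)y = (5.34 + 0.58×6.85)×6.85 = 63.79 m²; P = b + 2y√(1+z²) = 5.34 + 2×6.85×1.156 = 21.18 m.
Hydraulic radius R = A/P = 63.79/21.18 = 3.012 m.
From Manning's equation, S = [nQ / (1 A R^(2/3))]² = [0.012 × 278 / (1 × 63.79 × 3.012^(2/3))]² = 0.000629.

S = 0.000629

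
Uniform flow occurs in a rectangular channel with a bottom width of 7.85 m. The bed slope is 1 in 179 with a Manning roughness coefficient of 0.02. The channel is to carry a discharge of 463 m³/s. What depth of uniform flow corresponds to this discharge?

Manning's equation rearranged: A R^(2/3) = nQ / (1·√S) = 0.02 × 463 / (√0.005587) = 123.9.
Try y = 10.4 m: A R^(2/3) = 164.1 — too large.
Try y = 5.62 m: A R^(2/3) = 77.12 — too small.
Try y = 8.23 m: A R^(2/3) = 124 — ≈ 123.9.

y_n = 8.23 m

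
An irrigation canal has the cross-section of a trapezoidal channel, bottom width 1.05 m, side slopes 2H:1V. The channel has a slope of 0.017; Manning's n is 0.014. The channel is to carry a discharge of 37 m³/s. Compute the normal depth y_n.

Manning's equation rearranged: A R^(2/3) = nQ / (1·√S) = 0.014 × 37 / (√0.017) = 3.973.
At y = 0.92 m: A R^(2/3) = 1.708 — short.
At y = 1.34 m: A R^(2/3) = 3.977 — ≈ 3.973.

y_n = 1.34 m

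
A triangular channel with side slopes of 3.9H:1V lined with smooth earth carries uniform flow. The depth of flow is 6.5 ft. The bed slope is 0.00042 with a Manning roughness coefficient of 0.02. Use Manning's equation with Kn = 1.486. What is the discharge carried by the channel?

For a triangular section with side slope z = 3.9: A = zy² = 3.9×6.5² = 164.8 ft²; P = 2y√(1+z²) = 2×6.5×4.026 = 52.34 ft.
Hydraulic radius R = A/P = 164.8/52.34 = 3.148 ft.
Manning's equation: Q = (1.486/n) A R^(2/3) S^(1/2) = (1.486/0.02) × 164.8 × 3.148^(2/3) × 0.00042^(1/2) = 539 ft³/s.

Q = 539 ft³/s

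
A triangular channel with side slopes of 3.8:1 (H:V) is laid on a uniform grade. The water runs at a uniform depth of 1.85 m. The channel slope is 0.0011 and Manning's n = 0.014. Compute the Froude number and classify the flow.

subcritical

For a triangular section with side slope z = 3.8: A = zy² = 3.8×1.85² = 13.01 m²; P = 2y√(1+z²) = 2×1.85×3.929 = 14.54 m.
Hydraulic radius R = A/P = 13.01/14.54 = 0.8945 m.
V = (1/n) R^(2/3) √S = (1/0.014) × 0.8945^(2/3) × √0.0011 = 2.199 m/s. Hydraulic depth D_h = A/T = 13.01/14.06 = 0.925 m.
Froude number Fr = V/√(g·D_h) = 2.199/√(9.81×0.925) = 0.73, which is less than 1, so the flow is subcritical.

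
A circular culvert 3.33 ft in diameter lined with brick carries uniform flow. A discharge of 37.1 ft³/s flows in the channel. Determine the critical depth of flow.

At critical depth, Q² T / (g A³) = 1, i.e. A³/T = Q²/g = 37.1²/32.2 = 42.75.
Try y = 1.48 ft: A³/T = 15.81 — too small.
Try y = 1.92 ft: A³/T = 42.74 — ≈ 42.75.

y_c = 1.92 ft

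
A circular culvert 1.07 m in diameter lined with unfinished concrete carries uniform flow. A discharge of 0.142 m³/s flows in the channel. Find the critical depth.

y_c = 0.205 m

At critical depth, Q² T / (g A³) = 1, i.e. A³/T = Q²/g = 0.142²/9.81 = 0.002055.
At y = 0.177 m: A³/T = 0.001164 — low.
At y = 0.23 m: A³/T = 0.003251 — high.
At y = 0.205 m: A³/T = 0.002072 — matches.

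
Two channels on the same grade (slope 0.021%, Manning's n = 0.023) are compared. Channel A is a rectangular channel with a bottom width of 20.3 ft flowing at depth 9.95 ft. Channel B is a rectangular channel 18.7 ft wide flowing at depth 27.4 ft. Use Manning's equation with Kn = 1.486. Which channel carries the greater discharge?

Channel A: Flow area A = b·y = 20.3 × 9.95 = 202 ft². Wetted perimeter P = b + 2y = 20.3 + 2×9.95 = 40.2 ft. Hydraulic radius R = A/P = 202/40.2 = 5.025 ft. Q_A = (1.486/0.023)·202·5.025^(2/3)·√0.00021 = 554.8 ft³/s.
Channel B: Flow area A = b·y = 18.7 × 27.4 = 512.4 ft². Wetted perimeter P = b + 2y = 18.7 + 2×27.4 = 73.5 ft. Hydraulic radius R = A/P = 512.4/73.5 = 6.971 ft. Q_B = (1.486/0.023)·512.4·6.971^(2/3)·√0.00021 = 1751 ft³/s.
Q_A = 554.8 ft³/s vs Q_B = 1751 ft³/s, so channel B carries more.

channel B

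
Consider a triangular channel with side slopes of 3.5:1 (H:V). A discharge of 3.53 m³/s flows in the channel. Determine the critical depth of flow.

At critical depth, Q² T / (g A³) = 1, i.e. A³/T = Q²/g = 3.53²/9.81 = 1.27.
Trying y = 0.831 m: A³/T = 2.427 — high.
Trying y = 0.73 m: A³/T = 1.27 — matches.

y_c = 0.73 m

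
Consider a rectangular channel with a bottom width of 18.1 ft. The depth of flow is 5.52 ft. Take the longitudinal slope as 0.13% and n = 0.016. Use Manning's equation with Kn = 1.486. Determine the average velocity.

V = 7.61 ft/s

Flow area A = b·y = 18.1 × 5.52 = 99.91 ft². Wetted perimeter P = b + 2y = 18.1 + 2×5.52 = 29.14 ft.
Hydraulic radius R = A/P = 99.91/29.14 = 3.429 ft.
From Manning's equation, V = (1.486/n) R^(2/3) S^(1/2) = (1.486/0.016) × 3.429^(2/3) × 0.0013^(1/2) = 7.61 ft/s.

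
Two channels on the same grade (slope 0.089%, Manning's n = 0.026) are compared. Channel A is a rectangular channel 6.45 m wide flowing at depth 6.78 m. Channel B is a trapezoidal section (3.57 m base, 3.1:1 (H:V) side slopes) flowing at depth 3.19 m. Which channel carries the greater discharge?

channel A

Channel A: Flow area A = b·y = 6.45 × 6.78 = 43.73 m². Wetted perimeter P = b + 2y = 6.45 + 2×6.78 = 20.01 m. Hydraulic radius R = A/P = 43.73/20.01 = 2.185 m. Q_A = (1/0.026)·43.73·2.185^(2/3)·√0.00089 = 84.5 m³/s.
Channel B: With bottom width b = 3.57 m and side slope z = 3.1: A = (b + zy)y = (3.57 + 3.1×3.19)×3.19 = 42.93 m²; P = b + 2y√(1+z²) = 3.57 + 2×3.19×3.257 = 24.35 m. Hydraulic radius R = A/P = 42.93/24.35 = 1.763 m. Q_B = (1/0.026)·42.93·1.763^(2/3)·√0.00089 = 71.9 m³/s.
Q_A = 84.5 m³/s vs Q_B = 71.9 m³/s, so channel A carries more.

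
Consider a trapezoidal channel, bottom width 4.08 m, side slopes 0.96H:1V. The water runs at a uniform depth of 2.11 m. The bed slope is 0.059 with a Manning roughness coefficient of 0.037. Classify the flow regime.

With bottom width b = 4.08 m and side slope z = 0.96: A = (b + zy)y = (4.08 + 0.96×2.11)×2.11 = 12.88 m²; P = b + 2y√(1+z²) = 4.08 + 2×2.11×1.386 = 9.93 m.
Hydraulic radius R = A/P = 12.88/9.93 = 1.297 m.
V = (1/n) R^(2/3) √S = (1/0.037) × 1.297^(2/3) × √0.059 = 7.809 m/s. Hydraulic depth D_h = A/T = 12.88/8.131 = 1.584 m.
Froude number Fr = V/√(g·D_h) = 7.809/√(9.81×1.584) = 1.98, which is greater than 1, so the flow is supercritical.

supercritical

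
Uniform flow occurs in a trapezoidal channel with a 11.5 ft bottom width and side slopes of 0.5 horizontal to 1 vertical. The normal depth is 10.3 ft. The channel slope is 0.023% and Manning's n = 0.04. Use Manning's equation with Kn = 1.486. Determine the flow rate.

Q = 281 ft³/s

With bottom width b = 11.5 ft and side slope z = 0.5: A = (b + zy)y = (11.5 + 0.5×10.3)×10.3 = 171.5 ft²; P = b + 2y√(1+z²) = 11.5 + 2×10.3×1.118 = 34.53 ft.
Hydraulic radius R = A/P = 171.5/34.53 = 4.966 ft.
Manning's equation: Q = (1.486/n) A R^(2/3) S^(1/2) = (1.486/0.04) × 171.5 × 4.966^(2/3) × 0.00023^(1/2) = 281 ft³/s.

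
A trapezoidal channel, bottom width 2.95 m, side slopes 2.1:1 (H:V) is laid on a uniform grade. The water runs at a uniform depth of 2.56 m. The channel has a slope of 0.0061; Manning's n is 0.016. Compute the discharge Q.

Q = 132 m³/s

With bottom width b = 2.95 m and side slope z = 2.1: A = (b + zy)y = (2.95 + 2.1×2.56)×2.56 = 21.31 m²; P = b + 2y√(1+z²) = 2.95 + 2×2.56×2.326 = 14.86 m.
Hydraulic radius R = A/P = 21.31/14.86 = 1.434 m.
Manning's equation: Q = (1/n) A R^(2/3) S^(1/2) = (1/0.016) × 21.31 × 1.434^(2/3) × 0.0061^(1/2) = 132 m³/s.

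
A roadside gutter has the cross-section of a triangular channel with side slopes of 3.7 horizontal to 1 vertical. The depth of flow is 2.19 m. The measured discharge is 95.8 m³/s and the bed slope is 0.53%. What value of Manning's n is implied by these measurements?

For a triangular section with side slope z = 3.7: A = zy² = 3.7×2.19² = 17.75 m²; P = 2y√(1+z²) = 2×2.19×3.833 = 16.79 m.
Hydraulic radius R = A/P = 17.75/16.79 = 1.057 m.
Rearranging Manning's equation: n = (1/Q) A R^(2/3) S^(1/2) = (1/95.8) × 17.75 × 1.057^(2/3) × √0.0053 = 0.014.

n = 0.014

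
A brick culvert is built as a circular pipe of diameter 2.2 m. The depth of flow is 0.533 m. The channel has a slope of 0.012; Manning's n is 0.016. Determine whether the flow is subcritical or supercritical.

supercritical

For a circular section of diameter D = 2.2 m at depth y = 0.533 m, the central angle is θ = 2 arccos(1 − 2y/D) = 2.059 rad. Then A = (D²/8)(θ − sin θ) = 0.7109 m² and P = Dθ/2 = 2.264 m.
Hydraulic radius R = A/P = 0.7109/2.264 = 0.314 m.
V = (1/n) R^(2/3) √S = (1/0.016) × 0.314^(2/3) × √0.012 = 3.163 m/s. Hydraulic depth D_h = A/T = 0.7109/1.885 = 0.3771 m.
Froude number Fr = V/√(g·D_h) = 3.163/√(9.81×0.3771) = 1.64, which is greater than 1, so the flow is supercritical.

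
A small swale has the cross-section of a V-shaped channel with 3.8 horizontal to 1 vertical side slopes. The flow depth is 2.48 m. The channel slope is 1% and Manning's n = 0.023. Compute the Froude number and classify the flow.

For a triangular section with side slope z = 3.8: A = zy² = 3.8×2.48² = 23.37 m²; P = 2y√(1+z²) = 2×2.48×3.929 = 19.49 m.
Hydraulic radius R = A/P = 23.37/19.49 = 1.199 m.
V = (1/n) R^(2/3) √S = (1/0.023) × 1.199^(2/3) × √0.01 = 4.907 m/s. Hydraulic depth D_h = A/T = 23.37/18.85 = 1.24 m.
Froude number Fr = V/√(g·D_h) = 4.907/√(9.81×1.24) = 1.41, which is greater than 1, so the flow is supercritical.

supercritical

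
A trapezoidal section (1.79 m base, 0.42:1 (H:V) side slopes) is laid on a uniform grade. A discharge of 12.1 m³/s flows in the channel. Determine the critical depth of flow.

y_c = 1.48 m

At critical depth, Q² T / (g A³) = 1, i.e. A³/T = Q²/g = 12.1²/9.81 = 14.92.
Try y = 1.23 m: A³/T = 8.089 — low.
Try y = 1.6 m: A³/T = 19.5 — high.
Try y = 1.48 m: A³/T = 14.99 — ≈ 14.92.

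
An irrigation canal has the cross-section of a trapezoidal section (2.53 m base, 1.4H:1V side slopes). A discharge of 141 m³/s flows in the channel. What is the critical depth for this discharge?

y_c = 3.8 m

At critical depth, Q² T / (g A³) = 1, i.e. A³/T = Q²/g = 141²/9.81 = 2027.
At y = 4.22 m: A³/T = 3147 — over.
At y = 3.36 m: A³/T = 1203 — short.
At y = 3.8 m: A³/T = 2015 — close enough.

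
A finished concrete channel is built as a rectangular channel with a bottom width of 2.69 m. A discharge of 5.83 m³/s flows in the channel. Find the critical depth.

y_c = 0.782 m

For a rectangular channel, critical depth y_c = (q²/g)^(1/3) where q = Q/b = 5.83/2.69 = 2.167 m²/s.
So y_c = (2.167²/9.81)^(1/3) = 0.782 m.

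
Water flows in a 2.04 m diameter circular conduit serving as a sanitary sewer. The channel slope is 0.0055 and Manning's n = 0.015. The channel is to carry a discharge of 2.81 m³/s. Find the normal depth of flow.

Manning's equation rearranged: A R^(2/3) = nQ / (1·√S) = 0.015 × 2.81 / (√0.0055) = 0.5684.
Try y = 0.852 m: A R^(2/3) = 0.7605 — high.
Try y = 0.614 m: A R^(2/3) = 0.4112 — low.
Try y = 0.728 m: A R^(2/3) = 0.569 — matches.

y_n = 0.728 m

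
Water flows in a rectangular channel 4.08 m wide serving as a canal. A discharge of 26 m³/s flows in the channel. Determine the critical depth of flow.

y_c = 1.61 m

For a rectangular channel, critical depth y_c = (q²/g)^(1/3) where q = Q/b = 26/4.08 = 6.373 m²/s.
So y_c = (6.373²/9.81)^(1/3) = 1.61 m.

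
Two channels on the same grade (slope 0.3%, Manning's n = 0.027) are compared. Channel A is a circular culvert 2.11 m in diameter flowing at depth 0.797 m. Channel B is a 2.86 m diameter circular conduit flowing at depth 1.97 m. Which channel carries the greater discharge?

Channel A: For a circular section of diameter D = 2.11 m at depth y = 0.797 m, the central angle is θ = 2 arccos(1 − 2y/D) = 2.647 rad. Then A = (D²/8)(θ − sin θ) = 1.209 m² and P = Dθ/2 = 2.793 m. Hydraulic radius R = A/P = 1.209/2.793 = 0.433 m. Q_A = (1/0.027)·1.209·0.433^(2/3)·√0.003 = 1.404 m³/s.
Channel B: For a circular section of diameter D = 2.86 m at depth y = 1.97 m, the central angle is θ = 2 arccos(1 − 2y/D) = 3.916 rad. Then A = (D²/8)(θ − sin θ) = 4.719 m² and P = Dθ/2 = 5.6 m. Hydraulic radius R = A/P = 4.719/5.6 = 0.8427 m. Q_B = (1/0.027)·4.719·0.8427^(2/3)·√0.003 = 8.541 m³/s.
Q_A = 1.404 m³/s vs Q_B = 8.541 m³/s, so channel B carries more.

channel B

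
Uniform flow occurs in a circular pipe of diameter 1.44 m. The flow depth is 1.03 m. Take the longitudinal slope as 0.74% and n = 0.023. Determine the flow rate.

For a circular section of diameter D = 1.44 m at depth y = 1.03 m, the central angle is θ = 2 arccos(1 − 2y/D) = 4.032 rad. Then A = (D²/8)(θ − sin θ) = 1.246 m² and P = Dθ/2 = 2.903 m.
Hydraulic radius R = A/P = 1.246/2.903 = 0.4294 m.
Manning's equation: Q = (1/n) A R^(2/3) S^(1/2) = (1/0.023) × 1.246 × 0.4294^(2/3) × 0.0074^(1/2) = 2.65 m³/s.

Q = 2.65 m³/s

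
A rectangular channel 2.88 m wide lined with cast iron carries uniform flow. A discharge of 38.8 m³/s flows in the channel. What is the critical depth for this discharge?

For a rectangular channel, critical depth y_c = (q²/g)^(1/3) where q = Q/b = 38.8/2.88 = 13.47 m²/s.
So y_c = (13.47²/9.81)^(1/3) = 2.64 m.

y_c = 2.64 m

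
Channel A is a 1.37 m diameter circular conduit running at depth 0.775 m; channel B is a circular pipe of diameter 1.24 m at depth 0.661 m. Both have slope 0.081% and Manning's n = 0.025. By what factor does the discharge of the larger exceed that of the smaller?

Channel A: For a circular section of diameter D = 1.37 m at depth y = 0.775 m, the central angle is θ = 2 arccos(1 − 2y/D) = 3.405 rad. Then A = (D²/8)(θ − sin θ) = 0.86 m² and P = Dθ/2 = 2.333 m. Hydraulic radius R = A/P = 0.86/2.333 = 0.3687 m. Q_A = (1/0.025)·0.86·0.3687^(2/3)·√0.00081 = 0.5034 m³/s.
Channel B: For a circular section of diameter D = 1.24 m at depth y = 0.661 m, the central angle is θ = 2 arccos(1 − 2y/D) = 3.274 rad. Then A = (D²/8)(θ − sin θ) = 0.6546 m² and P = Dθ/2 = 2.03 m. Hydraulic radius R = A/P = 0.6546/2.03 = 0.3225 m. Q_B = (1/0.025)·0.6546·0.3225^(2/3)·√0.00081 = 0.3505 m³/s.
The larger discharge is 0.5034 m³/s and the smaller is 0.3505 m³/s; the ratio is 1.44.

1.44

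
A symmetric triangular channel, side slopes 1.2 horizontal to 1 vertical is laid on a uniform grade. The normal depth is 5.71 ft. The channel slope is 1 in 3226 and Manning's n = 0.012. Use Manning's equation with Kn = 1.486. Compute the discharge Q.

For a triangular section with side slope z = 1.2: A = zy² = 1.2×5.71² = 39.12 ft²; P = 2y√(1+z²) = 2×5.71×1.562 = 17.84 ft.
Hydraulic radius R = A/P = 39.12/17.84 = 2.193 ft.
Manning's equation: Q = (1.486/n) A R^(2/3) S^(1/2) = (1.486/0.012) × 39.12 × 2.193^(2/3) × 0.00031^(1/2) = 144 ft³/s.

Q = 144 ft³/s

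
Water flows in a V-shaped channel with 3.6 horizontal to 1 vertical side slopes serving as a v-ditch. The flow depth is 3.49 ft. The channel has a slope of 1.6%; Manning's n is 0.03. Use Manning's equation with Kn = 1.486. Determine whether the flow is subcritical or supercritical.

supercritical

For a triangular section with side slope z = 3.6: A = zy² = 3.6×3.49² = 43.85 ft²; P = 2y√(1+z²) = 2×3.49×3.736 = 26.08 ft.
Hydraulic radius R = A/P = 43.85/26.08 = 1.681 ft.
V = (1.486/n) R^(2/3) √S = (1.486/0.03) × 1.681^(2/3) × √0.016 = 8.859 ft/s. Hydraulic depth D_h = A/T = 43.85/25.13 = 1.745 ft.
Froude number Fr = V/√(g·D_h) = 8.859/√(32.2×1.745) = 1.18, which is greater than 1, so the flow is supercritical.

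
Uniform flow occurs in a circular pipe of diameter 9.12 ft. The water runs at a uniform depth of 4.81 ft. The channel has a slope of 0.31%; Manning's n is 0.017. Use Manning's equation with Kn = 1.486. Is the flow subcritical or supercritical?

subcritical

For a circular section of diameter D = 9.12 ft at depth y = 4.81 ft, the central angle is θ = 2 arccos(1 − 2y/D) = 3.251 rad. Then A = (D²/8)(θ − sin θ) = 34.94 ft² and P = Dθ/2 = 14.83 ft.
Hydraulic radius R = A/P = 34.94/14.83 = 2.357 ft.
V = (1.486/n) R^(2/3) √S = (1.486/0.017) × 2.357^(2/3) × √0.0031 = 8.619 ft/s. Hydraulic depth D_h = A/T = 34.94/9.106 = 3.837 ft.
Froude number Fr = V/√(g·D_h) = 8.619/√(32.2×3.837) = 0.775, which is less than 1, so the flow is subcritical.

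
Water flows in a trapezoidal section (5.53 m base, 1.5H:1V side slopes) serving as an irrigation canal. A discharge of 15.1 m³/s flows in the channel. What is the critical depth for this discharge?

At critical depth, Q² T / (g A³) = 1, i.e. A³/T = Q²/g = 15.1²/9.81 = 23.24.
Try y = 1.04 m: A³/T = 46.35 — over.
Try y = 0.747 m: A³/T = 15.78 — short.
Try y = 0.842 m: A³/T = 23.23 — ≈ 23.24.

y_c = 0.842 m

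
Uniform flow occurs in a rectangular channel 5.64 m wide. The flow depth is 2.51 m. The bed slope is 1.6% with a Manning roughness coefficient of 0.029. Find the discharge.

Flow area A = b·y = 5.64 × 2.51 = 14.16 m². Wetted perimeter P = b + 2y = 5.64 + 2×2.51 = 10.66 m.
Hydraulic radius R = A/P = 14.16/10.66 = 1.328 m.
Manning's equation: Q = (1/n) A R^(2/3) S^(1/2) = (1/0.029) × 14.16 × 1.328^(2/3) × 0.016^(1/2) = 74.6 m³/s.

Q = 74.6 m³/s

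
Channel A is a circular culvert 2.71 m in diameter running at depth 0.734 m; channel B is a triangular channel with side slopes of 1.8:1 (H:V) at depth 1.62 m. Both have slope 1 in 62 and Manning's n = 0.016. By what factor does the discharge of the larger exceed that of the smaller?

5.26

Channel A: For a circular section of diameter D = 2.71 m at depth y = 0.734 m, the central angle is θ = 2 arccos(1 − 2y/D) = 2.189 rad. Then A = (D²/8)(θ − sin θ) = 1.262 m² and P = Dθ/2 = 2.967 m. Hydraulic radius R = A/P = 1.262/2.967 = 0.4254 m. Q_A = (1/0.016)·1.262·0.4254^(2/3)·√0.01613 = 5.666 m³/s.
Channel B: For a triangular section with side slope z = 1.8: A = zy² = 1.8×1.62² = 4.724 m²; P = 2y√(1+z²) = 2×1.62×2.059 = 6.672 m. Hydraulic radius R = A/P = 4.724/6.672 = 0.7081 m. Q_B = (1/0.016)·4.724·0.7081^(2/3)·√0.01613 = 29.79 m³/s.
The larger discharge is 29.79 m³/s and the smaller is 5.666 m³/s; the ratio is 5.26.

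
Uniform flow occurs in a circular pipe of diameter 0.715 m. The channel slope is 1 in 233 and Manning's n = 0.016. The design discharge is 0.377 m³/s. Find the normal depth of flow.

Manning's equation rearranged: A R^(2/3) = nQ / (1·√S) = 0.016 × 0.377 / (√0.004292) = 0.09207.
Try y = 0.539 m: A R^(2/3) = 0.1169 — too large.
Try y = 0.353 m: A R^(2/3) = 0.06235 — too small.
Try y = 0.45 m: A R^(2/3) = 0.09197 — close enough.

y_n = 0.45 m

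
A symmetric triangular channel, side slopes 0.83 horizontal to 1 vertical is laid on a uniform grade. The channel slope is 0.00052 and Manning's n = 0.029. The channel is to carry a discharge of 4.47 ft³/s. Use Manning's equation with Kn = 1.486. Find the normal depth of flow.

Manning's equation rearranged: A R^(2/3) = nQ / (1.486·√S) = 0.029 × 4.47 / (1.486 × √0.00052) = 3.825.
Trying y = 2.83 ft: A R^(2/3) = 6.214 — too large.
Trying y = 2.04 ft: A R^(2/3) = 2.596 — too small.
Trying y = 2.36 ft: A R^(2/3) = 3.828 — matches.

y_n = 2.36 ft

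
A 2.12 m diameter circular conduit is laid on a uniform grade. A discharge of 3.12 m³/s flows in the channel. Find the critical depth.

y_c = 0.825 m

At critical depth, Q² T / (g A³) = 1, i.e. A³/T = Q²/g = 3.12²/9.81 = 0.9923.
At y = 0.965 m: A³/T = 1.811 — too large.
At y = 0.825 m: A³/T = 0.9929 — matches.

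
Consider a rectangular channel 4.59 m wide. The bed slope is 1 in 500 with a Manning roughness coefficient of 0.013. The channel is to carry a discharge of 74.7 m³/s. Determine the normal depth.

Manning's equation rearranged: A R^(2/3) = nQ / (1·√S) = 0.013 × 74.7 / (√0.002) = 21.71.
Trying y = 3.21 m: A R^(2/3) = 17.89 — low.
Trying y = 4.16 m: A R^(2/3) = 24.79 — high.
Trying y = 3.74 m: A R^(2/3) = 21.71 — ≈ 21.71.

y_n = 3.74 m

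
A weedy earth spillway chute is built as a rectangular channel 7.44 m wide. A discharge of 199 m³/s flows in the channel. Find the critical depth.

y_c = 4.18 m

For a rectangular channel, critical depth y_c = (q²/g)^(1/3) where q = Q/b = 199/7.44 = 26.75 m²/s.
So y_c = (26.75²/9.81)^(1/3) = 4.18 m.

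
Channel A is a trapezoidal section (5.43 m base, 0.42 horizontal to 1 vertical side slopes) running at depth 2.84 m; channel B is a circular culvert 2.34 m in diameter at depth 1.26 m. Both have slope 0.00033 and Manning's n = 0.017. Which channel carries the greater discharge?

channel A

Channel A: With bottom width b = 5.43 m and side slope z = 0.42: A = (b + zy)y = (5.43 + 0.42×2.84)×2.84 = 18.81 m²; P = b + 2y√(1+z²) = 5.43 + 2×2.84×1.085 = 11.59 m. Hydraulic radius R = A/P = 18.81/11.59 = 1.623 m. Q_A = (1/0.017)·18.81·1.623^(2/3)·√0.00033 = 27.75 m³/s.
Channel B: For a circular section of diameter D = 2.34 m at depth y = 1.26 m, the central angle is θ = 2 arccos(1 − 2y/D) = 3.296 rad. Then A = (D²/8)(θ − sin θ) = 2.361 m² and P = Dθ/2 = 3.856 m. Hydraulic radius R = A/P = 2.361/3.856 = 0.6122 m. Q_B = (1/0.017)·2.361·0.6122^(2/3)·√0.00033 = 1.819 m³/s.
Q_A = 27.75 m³/s vs Q_B = 1.819 m³/s, so channel A carries more.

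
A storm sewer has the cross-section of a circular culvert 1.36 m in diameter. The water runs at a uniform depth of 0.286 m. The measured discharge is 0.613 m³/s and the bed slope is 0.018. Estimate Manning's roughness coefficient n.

n = 0.015

For a circular section of diameter D = 1.36 m at depth y = 0.286 m, the central angle is θ = 2 arccos(1 − 2y/D) = 1.906 rad. Then A = (D²/8)(θ − sin θ) = 0.2222 m² and P = Dθ/2 = 1.296 m.
Hydraulic radius R = A/P = 0.2222/1.296 = 0.1715 m.
Rearranging Manning's equation: n = (1/Q) A R^(2/3) S^(1/2) = (1/0.613) × 0.2222 × 0.1715^(2/3) × √0.018 = 0.015.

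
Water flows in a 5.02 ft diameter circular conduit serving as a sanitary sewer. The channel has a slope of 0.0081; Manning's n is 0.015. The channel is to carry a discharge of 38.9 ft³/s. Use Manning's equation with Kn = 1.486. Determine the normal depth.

y_n = 1.48 ft

Manning's equation rearranged: A R^(2/3) = nQ / (1.486·√S) = 0.015 × 38.9 / (1.486 × √0.0081) = 4.363.
Try y = 1.63 ft: A R^(2/3) = 5.251 — too large.
Try y = 1.05 ft: A R^(2/3) = 2.208 — too small.
Try y = 1.48 ft: A R^(2/3) = 4.36 — matches.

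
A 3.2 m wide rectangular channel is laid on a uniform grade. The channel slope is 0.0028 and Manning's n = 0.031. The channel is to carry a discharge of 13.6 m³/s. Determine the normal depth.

y_n = 2.52 m

Manning's equation rearranged: A R^(2/3) = nQ / (1·√S) = 0.031 × 13.6 / (√0.0028) = 7.967.
Try y = 1.91 m: A R^(2/3) = 5.573 — short.
Try y = 2.52 m: A R^(2/3) = 7.949 — matches.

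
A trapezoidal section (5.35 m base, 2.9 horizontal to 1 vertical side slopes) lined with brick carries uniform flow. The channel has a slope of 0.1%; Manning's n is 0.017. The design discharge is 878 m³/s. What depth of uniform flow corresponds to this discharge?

Manning's equation rearranged: A R^(2/3) = nQ / (1·√S) = 0.017 × 878 / (√0.001) = 472.
Trying y = 8.05 m: A R^(2/3) = 603.2 — high.
Trying y = 6.18 m: A R^(2/3) = 320.3 — low.
Trying y = 7.27 m: A R^(2/3) = 471.8 — matches.

y_n = 7.27 m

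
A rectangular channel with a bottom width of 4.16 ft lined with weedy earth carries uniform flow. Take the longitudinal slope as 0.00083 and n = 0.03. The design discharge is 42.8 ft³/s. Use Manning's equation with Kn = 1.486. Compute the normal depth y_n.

Manning's equation rearranged: A R^(2/3) = nQ / (1.486·√S) = 0.03 × 42.8 / (1.486 × √0.00083) = 29.99.
At y = 3.76 ft: A R^(2/3) = 19 — low.
At y = 5.48 ft: A R^(2/3) = 29.97 — matches.

y_n = 5.48 ft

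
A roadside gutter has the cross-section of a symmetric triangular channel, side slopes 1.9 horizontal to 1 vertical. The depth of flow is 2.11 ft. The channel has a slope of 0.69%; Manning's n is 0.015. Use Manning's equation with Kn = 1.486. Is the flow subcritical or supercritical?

For a triangular section with side slope z = 1.9: A = zy² = 1.9×2.11² = 8.459 ft²; P = 2y√(1+z²) = 2×2.11×2.147 = 9.061 ft.
Hydraulic radius R = A/P = 8.459/9.061 = 0.9336 ft.
V = (1.486/n) R^(2/3) √S = (1.486/0.015) × 0.9336^(2/3) × √0.0069 = 7.861 ft/s. Hydraulic depth D_h = A/T = 8.459/8.018 = 1.055 ft.
Froude number Fr = V/√(g·D_h) = 7.861/√(32.2×1.055) = 1.35, which is greater than 1, so the flow is supercritical.

supercritical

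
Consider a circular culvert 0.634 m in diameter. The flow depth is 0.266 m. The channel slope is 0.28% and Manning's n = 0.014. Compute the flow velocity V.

V = 1.02 m/s

For a circular section of diameter D = 0.634 m at depth y = 0.266 m, the central angle is θ = 2 arccos(1 − 2y/D) = 2.818 rad. Then A = (D²/8)(θ − sin θ) = 0.1257 m² and P = Dθ/2 = 0.8934 m.
Hydraulic radius R = A/P = 0.1257/0.8934 = 0.1406 m.
From Manning's equation, V = (1/n) R^(2/3) S^(1/2) = (1/0.014) × 0.1406^(2/3) × 0.0028^(1/2) = 1.02 m/s.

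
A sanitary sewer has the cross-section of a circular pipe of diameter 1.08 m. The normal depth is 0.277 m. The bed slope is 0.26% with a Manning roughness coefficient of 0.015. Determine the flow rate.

Q = 0.187 m³/s

For a circular section of diameter D = 1.08 m at depth y = 0.277 m, the central angle is θ = 2 arccos(1 − 2y/D) = 2.124 rad. Then A = (D²/8)(θ − sin θ) = 0.1857 m² and P = Dθ/2 = 1.147 m.
Hydraulic radius R = A/P = 0.1857/1.147 = 0.1619 m.
Manning's equation: Q = (1/n) A R^(2/3) S^(1/2) = (1/0.015) × 0.1857 × 0.1619^(2/3) × 0.0026^(1/2) = 0.187 m³/s.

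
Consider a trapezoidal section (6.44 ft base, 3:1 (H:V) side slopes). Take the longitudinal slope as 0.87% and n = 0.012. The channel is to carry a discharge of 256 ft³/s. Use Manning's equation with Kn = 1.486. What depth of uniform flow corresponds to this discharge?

Manning's equation rearranged: A R^(2/3) = nQ / (1.486·√S) = 0.012 × 256 / (1.486 × √0.0087) = 22.16.
At y = 1.22 ft: A R^(2/3) = 11.23 — too small.
At y = 1.73 ft: A R^(2/3) = 22.18 — close enough.

y_n = 1.73 ft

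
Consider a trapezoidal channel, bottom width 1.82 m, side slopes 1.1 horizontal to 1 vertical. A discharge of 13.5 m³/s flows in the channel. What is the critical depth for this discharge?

y_c = 1.35 m

At critical depth, Q² T / (g A³) = 1, i.e. A³/T = Q²/g = 13.5²/9.81 = 18.58.
Trying y = 1.01 m: A³/T = 6.418 — too small.
Trying y = 1.71 m: A³/T = 45.41 — too large.
Trying y = 1.35 m: A³/T = 18.54 — matches.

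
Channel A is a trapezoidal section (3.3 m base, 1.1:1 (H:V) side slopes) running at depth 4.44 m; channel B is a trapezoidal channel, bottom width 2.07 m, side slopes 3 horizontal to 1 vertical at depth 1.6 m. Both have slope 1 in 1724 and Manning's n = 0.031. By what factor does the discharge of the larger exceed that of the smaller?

Channel A: With bottom width b = 3.3 m and side slope z = 1.1: A = (b + zy)y = (3.3 + 1.1×4.44)×4.44 = 36.34 m²; P = b + 2y√(1+z²) = 3.3 + 2×4.44×1.487 = 16.5 m. Hydraulic radius R = A/P = 36.34/16.5 = 2.202 m. Q_A = (1/0.031)·36.34·2.202^(2/3)·√0.00058 = 47.78 m³/s.
Channel B: With bottom width b = 2.07 m and side slope z = 3: A = (b + zy)y = (2.07 + 3×1.6)×1.6 = 10.99 m²; P = b + 2y√(1+z²) = 2.07 + 2×1.6×3.162 = 12.19 m. Hydraulic radius R = A/P = 10.99/12.19 = 0.9018 m. Q_B = (1/0.031)·10.99·0.9018^(2/3)·√0.00058 = 7.971 m³/s.
The larger discharge is 47.78 m³/s and the smaller is 7.971 m³/s; the ratio is 5.99.

5.99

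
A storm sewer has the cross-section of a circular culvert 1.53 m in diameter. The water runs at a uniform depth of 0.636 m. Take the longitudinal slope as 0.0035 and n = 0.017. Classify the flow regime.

For a circular section of diameter D = 1.53 m at depth y = 0.636 m, the central angle is θ = 2 arccos(1 − 2y/D) = 2.803 rad. Then A = (D²/8)(θ − sin θ) = 0.7228 m² and P = Dθ/2 = 2.144 m.
Hydraulic radius R = A/P = 0.7228/2.144 = 0.3371 m.
V = (1/n) R^(2/3) √S = (1/0.017) × 0.3371^(2/3) × √0.0035 = 1.686 m/s. Hydraulic depth D_h = A/T = 0.7228/1.508 = 0.4793 m.
Froude number Fr = V/√(g·D_h) = 1.686/√(9.81×0.4793) = 0.777, which is less than 1, so the flow is subcritical.

subcritical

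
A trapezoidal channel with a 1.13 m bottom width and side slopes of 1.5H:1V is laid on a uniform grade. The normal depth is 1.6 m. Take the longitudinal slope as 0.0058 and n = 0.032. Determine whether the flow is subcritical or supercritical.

subcritical

With bottom width b = 1.13 m and side slope z = 1.5: A = (b + zy)y = (1.13 + 1.5×1.6)×1.6 = 5.648 m²; P = b + 2y√(1+z²) = 1.13 + 2×1.6×1.803 = 6.899 m.
Hydraulic radius R = A/P = 5.648/6.899 = 0.8187 m.
V = (1/n) R^(2/3) √S = (1/0.032) × 0.8187^(2/3) × √0.0058 = 2.083 m/s. Hydraulic depth D_h = A/T = 5.648/5.93 = 0.9524 m.
Froude number Fr = V/√(g·D_h) = 2.083/√(9.81×0.9524) = 0.681, which is less than 1, so the flow is subcritical.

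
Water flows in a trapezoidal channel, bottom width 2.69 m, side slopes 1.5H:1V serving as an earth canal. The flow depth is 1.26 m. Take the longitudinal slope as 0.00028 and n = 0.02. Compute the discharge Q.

Q = 4.15 m³/s

With bottom width b = 2.69 m and side slope z = 1.5: A = (b + zy)y = (2.69 + 1.5×1.26)×1.26 = 5.771 m²; P = b + 2y√(1+z²) = 2.69 + 2×1.26×1.803 = 7.233 m.
Hydraulic radius R = A/P = 5.771/7.233 = 0.7978 m.
Manning's equation: Q = (1/n) A R^(2/3) S^(1/2) = (1/0.02) × 5.771 × 0.7978^(2/3) × 0.00028^(1/2) = 4.15 m³/s.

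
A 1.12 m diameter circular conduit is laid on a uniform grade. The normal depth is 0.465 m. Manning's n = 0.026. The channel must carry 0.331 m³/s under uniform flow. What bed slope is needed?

S = 0.0032

For a circular section of diameter D = 1.12 m at depth y = 0.465 m, the central angle is θ = 2 arccos(1 − 2y/D) = 2.801 rad. Then A = (D²/8)(θ − sin θ) = 0.3867 m² and P = Dθ/2 = 1.568 m.
Hydraulic radius R = A/P = 0.3867/1.568 = 0.2466 m.
From Manning's equation, S = [nQ / (1 A R^(2/3))]² = [0.026 × 0.331 / (1 × 0.3867 × 0.2466^(2/3))]² = 0.0032.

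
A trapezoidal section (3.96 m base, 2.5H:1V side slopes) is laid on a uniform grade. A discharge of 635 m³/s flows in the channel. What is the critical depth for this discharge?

At critical depth, Q² T / (g A³) = 1, i.e. A³/T = Q²/g = 635²/9.81 = 41100.
Trying y = 6.87 m: A³/T = 79900 — too large.
Trying y = 5.93 m: A³/T = 41130 — matches.

y_c = 5.93 m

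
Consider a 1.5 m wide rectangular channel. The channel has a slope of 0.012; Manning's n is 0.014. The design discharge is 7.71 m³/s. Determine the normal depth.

y_n = 1.12 m

Manning's equation rearranged: A R^(2/3) = nQ / (1·√S) = 0.014 × 7.71 / (√0.012) = 0.9854.
Trying y = 1.35 m: A R^(2/3) = 1.245 — over.
Trying y = 0.766 m: A R^(2/3) = 0.6017 — short.
Trying y = 1.12 m: A R^(2/3) = 0.9854 — matches.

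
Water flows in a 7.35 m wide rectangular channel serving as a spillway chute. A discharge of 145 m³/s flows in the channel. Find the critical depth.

y_c = 3.41 m

For a rectangular channel, critical depth y_c = (q²/g)^(1/3) where q = Q/b = 145/7.35 = 19.73 m²/s.
So y_c = (19.73²/9.81)^(1/3) = 3.41 m.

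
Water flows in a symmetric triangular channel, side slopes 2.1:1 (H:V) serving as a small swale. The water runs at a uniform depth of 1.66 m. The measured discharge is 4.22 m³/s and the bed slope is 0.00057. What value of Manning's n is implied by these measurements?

n = 0.027

For a triangular section with side slope z = 2.1: A = zy² = 2.1×1.66² = 5.787 m²; P = 2y√(1+z²) = 2×1.66×2.326 = 7.722 m.
Hydraulic radius R = A/P = 5.787/7.722 = 0.7494 m.
Rearranging Manning's equation: n = (1/Q) A R^(2/3) S^(1/2) = (1/4.22) × 5.787 × 0.7494^(2/3) × √0.00057 = 0.027.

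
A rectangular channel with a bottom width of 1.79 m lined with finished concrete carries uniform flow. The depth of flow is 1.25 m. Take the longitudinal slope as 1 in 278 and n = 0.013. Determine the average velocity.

V = 2.99 m/s

Flow area A = b·y = 1.79 × 1.25 = 2.237 m². Wetted perimeter P = b + 2y = 1.79 + 2×1.25 = 4.29 m.
Hydraulic radius R = A/P = 2.237/4.29 = 0.5216 m.
From Manning's equation, V = (1/n) R^(2/3) S^(1/2) = (1/0.013) × 0.5216^(2/3) × 0.003597^(1/2) = 2.99 m/s.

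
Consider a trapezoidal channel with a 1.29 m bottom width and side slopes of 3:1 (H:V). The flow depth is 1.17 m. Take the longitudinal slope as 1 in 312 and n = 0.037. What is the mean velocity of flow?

V = 1.14 m/s

With bottom width b = 1.29 m and side slope z = 3: A = (b + zy)y = (1.29 + 3×1.17)×1.17 = 5.616 m²; P = b + 2y√(1+z²) = 1.29 + 2×1.17×3.162 = 8.69 m.
Hydraulic radius R = A/P = 5.616/8.69 = 0.6463 m.
From Manning's equation, V = (1/n) R^(2/3) S^(1/2) = (1/0.037) × 0.6463^(2/3) × 0.003205^(1/2) = 1.14 m/s.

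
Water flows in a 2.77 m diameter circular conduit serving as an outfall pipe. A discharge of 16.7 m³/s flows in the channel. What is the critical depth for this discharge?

At critical depth, Q² T / (g A³) = 1, i.e. A³/T = Q²/g = 16.7²/9.81 = 28.43.
Trying y = 1.58 m: A³/T = 16.33 — short.
Trying y = 2.02 m: A³/T = 42.4 — over.
Trying y = 1.82 m: A³/T = 28.13 — ≈ 28.43.

y_c = 1.82 m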